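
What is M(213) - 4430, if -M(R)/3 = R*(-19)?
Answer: 7711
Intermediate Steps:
M(R) = 57*R (M(R) = -3*R*(-19) = -(-57)*R = 57*R)
M(213) - 4430 = 57*213 - 4430 = 12141 - 4430 = 7711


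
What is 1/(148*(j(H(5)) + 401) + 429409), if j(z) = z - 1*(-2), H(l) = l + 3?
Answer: 1/490237 ≈ 2.0398e-6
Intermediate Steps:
H(l) = 3 + l
j(z) = 2 + z (j(z) = z + 2 = 2 + z)
1/(148*(j(H(5)) + 401) + 429409) = 1/(148*((2 + (3 + 5)) + 401) + 429409) = 1/(148*((2 + 8) + 401) + 429409) = 1/(148*(10 + 401) + 429409) = 1/(148*411 + 429409) = 1/(60828 + 429409) = 1/490237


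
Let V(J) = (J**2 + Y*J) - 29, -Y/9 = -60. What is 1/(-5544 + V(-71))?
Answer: -1/38872 ≈ -2.5725e-5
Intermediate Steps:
Y = 540 (Y = -9*(-60) = 540)
V(J) = -29 + J**2 + 540*J (V(J) = (J**2 + 540*J) - 29 = -29 + J**2 + 540*J)
1/(-5544 + V(-71)) = 1/(-5544 + (-29 + (-71)**2 + 540*(-71))) = 1/(-5544 + (-29 + 5041 - 38340)) = 1/(-5544 - 33328) = 1/(-38872) = -1/38872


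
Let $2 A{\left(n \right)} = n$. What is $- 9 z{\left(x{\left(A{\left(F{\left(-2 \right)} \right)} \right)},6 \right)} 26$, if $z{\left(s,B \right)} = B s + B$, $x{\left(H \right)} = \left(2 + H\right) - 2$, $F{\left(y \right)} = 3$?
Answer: $-3510$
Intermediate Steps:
$A{\left(n \right)} = \frac{n}{2}$
$x{\left(H \right)} = H$
$z{\left(s,B \right)} = B + B s$
$- 9 z{\left(x{\left(A{\left(F{\left(-2 \right)} \right)} \right)},6 \right)} 26 = - 9 \cdot 6 \left(1 + \frac{1}{2} \cdot 3\right) 26 = - 9 \cdot 6 \left(1 + \frac{3}{2}\right) 26 = - 9 \cdot 6 \cdot \frac{5}{2} \cdot 26 = \left(-9\right) 15 \cdot 26 = \left(-135\right) 26 = -3510$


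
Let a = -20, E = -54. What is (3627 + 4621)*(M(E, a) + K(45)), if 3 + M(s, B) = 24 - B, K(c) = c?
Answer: 709328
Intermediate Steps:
M(s, B) = 21 - B (M(s, B) = -3 + (24 - B) = 21 - B)
(3627 + 4621)*(M(E, a) + K(45)) = (3627 + 4621)*((21 - 1*(-20)) + 45) = 8248*((21 + 20) + 45) = 8248*(41 + 45) = 8248*86 = 709328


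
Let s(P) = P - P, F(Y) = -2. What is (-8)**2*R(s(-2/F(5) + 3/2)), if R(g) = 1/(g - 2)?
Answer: -32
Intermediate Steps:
s(P) = 0
R(g) = 1/(-2 + g)
(-8)**2*R(s(-2/F(5) + 3/2)) = (-8)**2/(-2 + 0) = 64/(-2) = 64*(-1/2) = -32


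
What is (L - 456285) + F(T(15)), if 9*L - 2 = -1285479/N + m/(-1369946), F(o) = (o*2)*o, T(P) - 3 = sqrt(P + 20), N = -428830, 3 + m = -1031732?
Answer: -201002606307363133/440605457385 + 12*sqrt(35) ≈ -4.5613e+5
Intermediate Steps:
m = -1031735 (m = -3 - 1031732 = -1031735)
T(P) = 3 + sqrt(20 + P) (T(P) = 3 + sqrt(P + 20) = 3 + sqrt(20 + P))
F(o) = 2*o**2 (F(o) = (2*o)*o = 2*o**2)
L = 281535301712/440605457385 (L = 2/9 + (-1285479/(-428830) - 1031735/(-1369946))/9 = 2/9 + (-1285479*(-1/428830) - 1031735*(-1/1369946))/9 = 2/9 + (1285479/428830 + 1031735/1369946)/9 = 2/9 + (1/9)*(550868933546/146868485795) = 2/9 + 550868933546/1321816372155 = 281535301712/440605457385 ≈ 0.63897)
(L - 456285) + F(T(15)) = (281535301712/440605457385 - 456285) + 2*(3 + sqrt(20 + 15))**2 = -201041379587613013/440605457385 + 2*(3 + sqrt(35))**2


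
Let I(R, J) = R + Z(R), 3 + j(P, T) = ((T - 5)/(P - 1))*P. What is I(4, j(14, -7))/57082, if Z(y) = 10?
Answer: 7/28541 ≈ 0.00024526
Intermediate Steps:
j(P, T) = -3 + P*(-5 + T)/(-1 + P) (j(P, T) = -3 + ((T - 5)/(P - 1))*P = -3 + ((-5 + T)/(-1 + P))*P = -3 + P*(-5 + T)/(-1 + P))
I(R, J) = 10 + R (I(R, J) = R + 10 = 10 + R)
I(4, j(14, -7))/57082 = (10 + 4)/57082 = 14*(1/57082) = 7/28541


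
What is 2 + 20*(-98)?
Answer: -1958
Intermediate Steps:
2 + 20*(-98) = 2 - 1960 = -1958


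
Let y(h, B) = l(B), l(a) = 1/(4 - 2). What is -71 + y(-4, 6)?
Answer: -141/2 ≈ -70.500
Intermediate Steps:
l(a) = ½ (l(a) = 1/2 = ½)
y(h, B) = ½
-71 + y(-4, 6) = -71 + ½ = -141/2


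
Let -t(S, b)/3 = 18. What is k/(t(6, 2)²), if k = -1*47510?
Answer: -23755/1458 ≈ -16.293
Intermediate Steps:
t(S, b) = -54 (t(S, b) = -3*18 = -54)
k = -47510
k/(t(6, 2)²) = -47510/((-54)²) = -47510/2916 = -47510*1/2916 = -23755/1458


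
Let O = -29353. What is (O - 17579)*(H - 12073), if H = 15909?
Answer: -180031152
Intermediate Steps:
(O - 17579)*(H - 12073) = (-29353 - 17579)*(15909 - 12073) = -46932*3836 = -180031152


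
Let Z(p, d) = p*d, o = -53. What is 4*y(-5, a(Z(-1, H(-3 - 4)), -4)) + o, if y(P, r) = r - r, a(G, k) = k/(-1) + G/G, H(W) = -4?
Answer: -53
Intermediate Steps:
Z(p, d) = d*p
a(G, k) = 1 - k (a(G, k) = k*(-1) + 1 = -k + 1 = 1 - k)
y(P, r) = 0
4*y(-5, a(Z(-1, H(-3 - 4)), -4)) + o = 4*0 - 53 = 0 - 53 = -53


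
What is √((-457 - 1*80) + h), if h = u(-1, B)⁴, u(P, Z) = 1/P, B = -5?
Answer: 2*I*√134 ≈ 23.152*I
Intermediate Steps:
h = 1 (h = (1/(-1))⁴ = (-1)⁴ = 1)
√((-457 - 1*80) + h) = √((-457 - 1*80) + 1) = √((-457 - 80) + 1) = √(-537 + 1) = √(-536) = 2*I*√134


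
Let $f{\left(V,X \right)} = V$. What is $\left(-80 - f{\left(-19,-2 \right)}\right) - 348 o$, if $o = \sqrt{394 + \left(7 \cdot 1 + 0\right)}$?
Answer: $-61 - 348 \sqrt{401} \approx -7029.7$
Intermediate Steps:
$o = \sqrt{401}$ ($o = \sqrt{394 + \left(7 + 0\right)} = \sqrt{394 + 7} = \sqrt{401} \approx 20.025$)
$\left(-80 - f{\left(-19,-2 \right)}\right) - 348 o = \left(-80 - -19\right) - 348 \sqrt{401} = \left(-80 + 19\right) - 348 \sqrt{401} = -61 - 348 \sqrt{401}$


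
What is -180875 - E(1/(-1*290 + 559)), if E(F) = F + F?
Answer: -48655377/269 ≈ -1.8088e+5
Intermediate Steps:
E(F) = 2*F
-180875 - E(1/(-1*290 + 559)) = -180875 - 2/(-1*290 + 559) = -180875 - 2/(-290 + 559) = -180875 - 2/269 = -48655377/269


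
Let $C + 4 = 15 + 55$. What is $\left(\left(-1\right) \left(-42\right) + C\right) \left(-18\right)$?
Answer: $-1944$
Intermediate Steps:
$C = 66$ ($C = -4 + \left(15 + 55\right) = -4 + 70 = 66$)
$\left(\left(-1\right) \left(-42\right) + C\right) \left(-18\right) = \left(\left(-1\right) \left(-42\right) + 66\right) \left(-18\right) = \left(42 + 66\right) \left(-18\right) = 108 \left(-18\right) = -1944$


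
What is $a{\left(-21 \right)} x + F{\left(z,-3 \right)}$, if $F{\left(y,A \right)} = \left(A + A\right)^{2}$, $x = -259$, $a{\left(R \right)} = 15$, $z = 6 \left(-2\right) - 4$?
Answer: $-3849$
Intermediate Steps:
$z = -16$ ($z = -12 - 4 = -16$)
$F{\left(y,A \right)} = 4 A^{2}$ ($F{\left(y,A \right)} = \left(2 A\right)^{2} = 4 A^{2}$)
$a{\left(-21 \right)} x + F{\left(z,-3 \right)} = 15 \left(-259\right) + 4 \left(-3\right)^{2} = -3885 + 4 \cdot 9 = -3885 + 36 = -3849$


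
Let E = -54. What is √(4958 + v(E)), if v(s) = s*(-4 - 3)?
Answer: 2*√1334 ≈ 73.048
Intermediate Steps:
v(s) = -7*s (v(s) = s*(-7) = -7*s)
√(4958 + v(E)) = √(4958 - 7*(-54)) = √(4958 + 378) = √5336 = 2*√1334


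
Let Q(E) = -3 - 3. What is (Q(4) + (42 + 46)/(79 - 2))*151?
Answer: -5134/7 ≈ -733.43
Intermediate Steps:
Q(E) = -6
(Q(4) + (42 + 46)/(79 - 2))*151 = (-6 + (42 + 46)/(79 - 2))*151 = (-6 + 88/77)*151 = (-6 + 88*(1/77))*151 = (-6 + 8/7)*151 = -34/7*151 = -5134/7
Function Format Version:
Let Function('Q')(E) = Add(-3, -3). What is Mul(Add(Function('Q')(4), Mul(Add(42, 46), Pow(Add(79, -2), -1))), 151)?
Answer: Rational(-5134, 7) ≈ -733.43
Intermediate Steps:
Function('Q')(E) = -6
Mul(Add(Function('Q')(4), Mul(Add(42, 46), Pow(Add(79, -2), -1))), 151) = Mul(Add(-6, Mul(Add(42, 46), Pow(Add(79, -2), -1))), 151) = Mul(Add(-6, Mul(88, Pow(77, -1))), 151) = Mul(Add(-6, Mul(88, Rational(1, 77))), 151) = Mul(Add(-6, Rational(8, 7)), 151) = Mul(Rational(-34, 7), 151) = Rational(-5134, 7)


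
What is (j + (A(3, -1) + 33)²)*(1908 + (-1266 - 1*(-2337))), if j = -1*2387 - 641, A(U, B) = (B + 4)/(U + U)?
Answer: -22708917/4 ≈ -5.6772e+6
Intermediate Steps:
A(U, B) = (4 + B)/(2*U) (A(U, B) = (4 + B)/((2*U)) = (4 + B)*(1/(2*U)) = (4 + B)/(2*U))
j = -3028 (j = -2387 - 641 = -3028)
(j + (A(3, -1) + 33)²)*(1908 + (-1266 - 1*(-2337))) = (-3028 + ((½)*(4 - 1)/3 + 33)²)*(1908 + (-1266 - 1*(-2337))) = (-3028 + ((½)*(⅓)*3 + 33)²)*(1908 + (-1266 + 2337)) = (-3028 + (½ + 33)²)*(1908 + 1071) = (-3028 + (67/2)²)*2979 = (-3028 + 4489/4)*2979 = -7623/4*2979 = -22708917/4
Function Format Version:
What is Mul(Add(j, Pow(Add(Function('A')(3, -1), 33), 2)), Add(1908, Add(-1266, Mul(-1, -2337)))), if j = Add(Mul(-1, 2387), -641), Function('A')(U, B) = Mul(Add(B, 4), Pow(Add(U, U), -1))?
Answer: Rational(-22708917, 4) ≈ -5.6772e+6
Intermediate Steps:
Function('A')(U, B) = Mul(Rational(1, 2), Pow(U, -1), Add(4, B)) (Function('A')(U, B) = Mul(Add(4, B), Pow(Mul(2, U), -1)) = Mul(Add(4, B), Mul(Rational(1, 2), Pow(U, -1))) = Mul(Rational(1, 2), Pow(U, -1), Add(4, B)))
j = -3028 (j = Add(-2387, -641) = -3028)
Mul(Add(j, Pow(Add(Function('A')(3, -1), 33), 2)), Add(1908, Add(-1266, Mul(-1, -2337)))) = Mul(Add(-3028, Pow(Add(Mul(Rational(1, 2), Pow(3, -1), Add(4, -1)), 33), 2)), Add(1908, Add(-1266, Mul(-1, -2337)))) = Mul(Add(-3028, Pow(Add(Mul(Rational(1, 2), Rational(1, 3), 3), 33), 2)), Add(1908, Add(-1266, 2337))) = Mul(Add(-3028, Pow(Add(Rational(1, 2), 33), 2)), Add(1908, 1071)) = Mul(Add(-3028, Pow(Rational(67, 2), 2)), 2979) = Mul(Add(-3028, Rational(4489, 4)), 2979) = Mul(Rational(-7623, 4), 2979) = Rational(-22708917, 4)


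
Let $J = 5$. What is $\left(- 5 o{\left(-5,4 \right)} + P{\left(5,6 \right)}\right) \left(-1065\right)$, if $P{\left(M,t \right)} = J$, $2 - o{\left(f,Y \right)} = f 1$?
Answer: $31950$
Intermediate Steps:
$o{\left(f,Y \right)} = 2 - f$ ($o{\left(f,Y \right)} = 2 - f 1 = 2 - f$)
$P{\left(M,t \right)} = 5$
$\left(- 5 o{\left(-5,4 \right)} + P{\left(5,6 \right)}\right) \left(-1065\right) = \left(- 5 \left(2 - -5\right) + 5\right) \left(-1065\right) = \left(- 5 \left(2 + 5\right) + 5\right) \left(-1065\right) = \left(\left(-5\right) 7 + 5\right) \left(-1065\right) = \left(-35 + 5\right) \left(-1065\right) = \left(-30\right) \left(-1065\right) = 31950$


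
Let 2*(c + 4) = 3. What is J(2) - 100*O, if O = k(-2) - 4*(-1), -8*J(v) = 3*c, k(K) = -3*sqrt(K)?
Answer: -6385/16 + 300*I*sqrt(2) ≈ -399.06 + 424.26*I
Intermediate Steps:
c = -5/2 (c = -4 + (1/2)*3 = -4 + 3/2 = -5/2 ≈ -2.5000)
J(v) = 15/16 (J(v) = -3*(-5)/(8*2) = -1/8*(-15/2) = 15/16)
O = 4 - 3*I*sqrt(2) (O = -3*I*sqrt(2) - 4*(-1) = -3*I*sqrt(2) + 4 = 4 - 3*I*sqrt(2) ≈ 4.0 - 4.2426*I)
J(2) - 100*O = 15/16 - 100*(4 - 3*I*sqrt(2)) = 15/16 + (-400 + 300*I*sqrt(2)) = -6385/16 + 300*I*sqrt(2)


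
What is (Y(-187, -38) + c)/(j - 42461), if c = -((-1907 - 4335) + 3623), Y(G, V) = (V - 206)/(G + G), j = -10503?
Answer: -489875/9904268 ≈ -0.049461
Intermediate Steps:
Y(G, V) = (-206 + V)/(2*G) (Y(G, V) = (-206 + V)/((2*G)) = (-206 + V)*(1/(2*G)) = (-206 + V)/(2*G))
c = 2619 (c = -(-6242 + 3623) = -1*(-2619) = 2619)
(Y(-187, -38) + c)/(j - 42461) = ((½)*(-206 - 38)/(-187) + 2619)/(-10503 - 42461) = ((½)*(-1/187)*(-244) + 2619)/(-52964) = (122/187 + 2619)*(-1/52964) = (489875/187)*(-1/52964) = -489875/9904268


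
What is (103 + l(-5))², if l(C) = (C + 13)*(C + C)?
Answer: 529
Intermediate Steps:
l(C) = 2*C*(13 + C) (l(C) = (13 + C)*(2*C) = 2*C*(13 + C))
(103 + l(-5))² = (103 + 2*(-5)*(13 - 5))² = (103 + 2*(-5)*8)² = (103 - 80)² = 23² = 529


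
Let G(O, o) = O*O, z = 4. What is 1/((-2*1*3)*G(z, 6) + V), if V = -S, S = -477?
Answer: 1/381 ≈ 0.0026247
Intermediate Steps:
V = 477 (V = -1*(-477) = 477)
G(O, o) = O**2
1/((-2*1*3)*G(z, 6) + V) = 1/((-2*1*3)*4**2 + 477) = 1/(-2*3*16 + 477) = 1/(-6*16 + 477) = 1/(-96 + 477) = 1/381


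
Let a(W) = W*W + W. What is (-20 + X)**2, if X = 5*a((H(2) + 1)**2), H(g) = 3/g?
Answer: 10923025/256 ≈ 42668.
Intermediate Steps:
a(W) = W + W**2 (a(W) = W**2 + W = W + W**2)
X = 3625/16 (X = 5*((3/2 + 1)**2*(1 + (3/2 + 1)**2)) = 5*((5/2)**2*(1 + (5/2)**2)) = 5*(25*(1 + 25/4)/4) = 5*((25/4)*(29/4)) = 5*(725/16) = 3625/16 ≈ 226.56)
(-20 + X)**2 = (-20 + 3625/16)**2 = (3305/16)**2 = 10923025/256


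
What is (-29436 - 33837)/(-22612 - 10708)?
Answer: 9039/4760 ≈ 1.8989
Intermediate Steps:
(-29436 - 33837)/(-22612 - 10708) = -63273/(-33320) = -63273*(-1/33320) = 9039/4760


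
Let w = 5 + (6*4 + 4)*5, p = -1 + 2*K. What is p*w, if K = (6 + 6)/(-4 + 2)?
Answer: -1885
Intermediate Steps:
K = -6 (K = 12/(-2) = 12*(-½) = -6)
p = -13 (p = -1 + 2*(-6) = -1 - 12 = -13)
w = 145 (w = 5 + (24 + 4)*5 = 5 + 28*5 = 5 + 140 = 145)
p*w = -13*145 = -1885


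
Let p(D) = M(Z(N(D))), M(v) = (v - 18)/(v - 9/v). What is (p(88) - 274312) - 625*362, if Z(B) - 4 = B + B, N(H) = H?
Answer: -1801519398/3599 ≈ -5.0056e+5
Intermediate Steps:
Z(B) = 4 + 2*B (Z(B) = 4 + (B + B) = 4 + 2*B)
M(v) = (-18 + v)/(v - 9/v)
p(D) = (-14 + 2*D)*(4 + 2*D)/(-9 + (4 + 2*D)²) (p(D) = (4 + 2*D)*(-18 + (4 + 2*D))/(-9 + (4 + 2*D)²) = (4 + 2*D)*(-14 + 2*D)/(-9 + (4 + 2*D)²) = (-14 + 2*D)*(4 + 2*D)/(-9 + (4 + 2*D)²))
(p(88) - 274312) - 625*362 = (4*(-7 + 88)*(2 + 88)/(-9 + 4*(2 + 88)²) - 274312) - 625*362 = (4*81*90/(-9 + 4*90²) - 274312) - 226250 = (4*81*90/(-9 + 4*8100) - 274312) - 226250 = (4*81*90/(-9 + 32400) - 274312) - 226250 = (4*81*90/32391 - 274312) - 226250 = (4*(1/32391)*81*90 - 274312) - 226250 = (3240/3599 - 274312) - 226250 = -987245648/3599 - 226250 = -1801519398/3599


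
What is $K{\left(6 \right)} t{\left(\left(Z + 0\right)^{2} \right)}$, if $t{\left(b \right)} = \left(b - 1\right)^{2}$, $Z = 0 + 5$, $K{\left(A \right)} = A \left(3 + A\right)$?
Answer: $31104$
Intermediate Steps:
$Z = 5$
$t{\left(b \right)} = \left(-1 + b\right)^{2}$
$K{\left(6 \right)} t{\left(\left(Z + 0\right)^{2} \right)} = 6 \left(3 + 6\right) \left(-1 + \left(5 + 0\right)^{2}\right)^{2} = 6 \cdot 9 \left(-1 + 5^{2}\right)^{2} = 54 \left(-1 + 25\right)^{2} = 54 \cdot 24^{2} = 54 \cdot 576 = 31104$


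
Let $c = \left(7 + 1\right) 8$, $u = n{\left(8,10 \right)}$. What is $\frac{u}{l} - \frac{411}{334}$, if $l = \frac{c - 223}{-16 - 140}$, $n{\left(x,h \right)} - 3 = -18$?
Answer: $- \frac{282303}{17702} \approx -15.948$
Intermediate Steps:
$n{\left(x,h \right)} = -15$ ($n{\left(x,h \right)} = 3 - 18 = -15$)
$u = -15$
$c = 64$ ($c = 8 \cdot 8 = 64$)
$l = \frac{53}{52}$ ($l = \frac{64 - 223}{-16 - 140} = - \frac{159}{-156} = \left(-159\right) \left(- \frac{1}{156}\right) = \frac{53}{52} \approx 1.0192$)
$\frac{u}{l} - \frac{411}{334} = - \frac{15}{\frac{53}{52}} - \frac{411}{334} = \left(-15\right) \frac{52}{53} - \frac{411}{334} = - \frac{780}{53} - \frac{411}{334} = - \frac{282303}{17702}$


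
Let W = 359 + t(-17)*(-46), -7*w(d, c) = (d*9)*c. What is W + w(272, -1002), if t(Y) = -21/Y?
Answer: 41735191/119 ≈ 3.5072e+5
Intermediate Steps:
w(d, c) = -9*c*d/7 (w(d, c) = -d*9*c/7 = -9*d*c/7 = -9*c*d/7)
W = 5137/17 (W = 359 - 21/(-17)*(-46) = 359 - 21*(-1/17)*(-46) = 359 + (21/17)*(-46) = 359 - 966/17 = 5137/17 ≈ 302.18)
W + w(272, -1002) = 5137/17 - 9/7*(-1002)*272 = 5137/17 + 2452896/7 = 41735191/119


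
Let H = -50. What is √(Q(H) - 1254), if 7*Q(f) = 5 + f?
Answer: I*√61761/7 ≈ 35.503*I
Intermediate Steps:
Q(f) = 5/7 + f/7 (Q(f) = (5 + f)/7 = 5/7 + f/7)
√(Q(H) - 1254) = √((5/7 + (⅐)*(-50)) - 1254) = √((5/7 - 50/7) - 1254) = √(-45/7 - 1254) = √(-8823/7) = I*√61761/7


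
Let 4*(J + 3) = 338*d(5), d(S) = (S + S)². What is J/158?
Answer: 8447/158 ≈ 53.462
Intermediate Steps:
d(S) = 4*S² (d(S) = (2*S)² = 4*S²)
J = 8447 (J = -3 + (338*(4*5²))/4 = -3 + (338*(4*25))/4 = -3 + (338*100)/4 = -3 + (¼)*33800 = -3 + 8450 = 8447)
J/158 = 8447/158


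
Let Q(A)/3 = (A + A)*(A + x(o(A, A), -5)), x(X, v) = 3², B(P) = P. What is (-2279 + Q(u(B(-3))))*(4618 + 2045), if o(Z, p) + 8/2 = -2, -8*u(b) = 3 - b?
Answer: -123458727/8 ≈ -1.5432e+7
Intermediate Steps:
u(b) = -3/8 + b/8 (u(b) = -(3 - b)/8 = -3/8 + b/8)
o(Z, p) = -6 (o(Z, p) = -4 - 2 = -6)
x(X, v) = 9
Q(A) = 6*A*(9 + A) (Q(A) = 3*((A + A)*(A + 9)) = 3*((2*A)*(9 + A)) = 3*(2*A*(9 + A)) = 6*A*(9 + A))
(-2279 + Q(u(B(-3))))*(4618 + 2045) = (-2279 + 6*(-3/8 + (⅛)*(-3))*(9 + (-3/8 + (⅛)*(-3))))*(4618 + 2045) = (-2279 + 6*(-3/8 - 3/8)*(9 + (-3/8 - 3/8)))*6663 = (-2279 + 6*(-¾)*(9 - ¾))*6663 = (-2279 + 6*(-¾)*(33/4))*6663 = (-2279 - 297/8)*6663 = -18529/8*6663 = -123458727/8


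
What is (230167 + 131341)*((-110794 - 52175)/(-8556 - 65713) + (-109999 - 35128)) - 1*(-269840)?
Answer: -3896412306577592/74269 ≈ -5.2464e+10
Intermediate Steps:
(230167 + 131341)*((-110794 - 52175)/(-8556 - 65713) + (-109999 - 35128)) - 1*(-269840) = 361508*(-162969/(-74269) - 145127) + 269840 = 361508*(-162969*(-1/74269) - 145127) + 269840 = 361508*(162969/74269 - 145127) + 269840 = 361508*(-10778274194/74269) + 269840 = -3896432347324552/74269 + 269840 = -3896412306577592/74269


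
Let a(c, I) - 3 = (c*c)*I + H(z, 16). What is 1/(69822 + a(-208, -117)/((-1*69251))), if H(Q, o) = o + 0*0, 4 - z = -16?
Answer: 69251/4840305191 ≈ 1.4307e-5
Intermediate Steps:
z = 20 (z = 4 - 1*(-16) = 4 + 16 = 20)
H(Q, o) = o (H(Q, o) = o + 0 = o)
a(c, I) = 19 + I*c**2 (a(c, I) = 3 + ((c*c)*I + 16) = 3 + (c**2*I + 16) = 3 + (I*c**2 + 16) = 3 + (16 + I*c**2) = 19 + I*c**2)
1/(69822 + a(-208, -117)/((-1*69251))) = 1/(69822 + (19 - 117*(-208)**2)/((-1*69251))) = 1/(69822 + (19 - 117*43264)/(-69251)) = 1/(69822 + (19 - 5061888)*(-1/69251)) = 1/(69822 - 5061869*(-1/69251)) = 1/(69822 + 5061869/69251) = 1/(4840305191/69251) = 69251/4840305191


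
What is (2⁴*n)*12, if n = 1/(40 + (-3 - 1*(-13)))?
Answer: 96/25 ≈ 3.8400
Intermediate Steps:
n = 1/50 (n = 1/(40 + (-3 + 13)) = 1/(40 + 10) = 1/50 ≈ 0.020000)
(2⁴*n)*12 = (2⁴*(1/50))*12 = (16*(1/50))*12 = (8/25)*12 = 96/25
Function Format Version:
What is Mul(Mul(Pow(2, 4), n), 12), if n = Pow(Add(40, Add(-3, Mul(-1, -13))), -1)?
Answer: Rational(96, 25) ≈ 3.8400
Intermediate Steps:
n = Rational(1, 50) (n = Pow(Add(40, Add(-3, 13)), -1) = Pow(Add(40, 10), -1) = Pow(50, -1) = Rational(1, 50) ≈ 0.020000)
Mul(Mul(Pow(2, 4), n), 12) = Mul(Mul(Pow(2, 4), Rational(1, 50)), 12) = Mul(Mul(16, Rational(1, 50)), 12) = Mul(Rational(8, 25), 12) = Rational(96, 25)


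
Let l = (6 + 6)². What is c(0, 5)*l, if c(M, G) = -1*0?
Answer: 0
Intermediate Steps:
c(M, G) = 0
l = 144 (l = 12² = 144)
c(0, 5)*l = 0*144 = 0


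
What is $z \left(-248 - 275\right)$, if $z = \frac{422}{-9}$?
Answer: $\frac{220706}{9} \approx 24523.0$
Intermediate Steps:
$z = - \frac{422}{9}$ ($z = 422 \left(- \frac{1}{9}\right) = - \frac{422}{9} \approx -46.889$)
$z \left(-248 - 275\right) = - \frac{422 \left(-248 - 275\right)}{9} = \left(- \frac{422}{9}\right) \left(-523\right) = \frac{220706}{9}$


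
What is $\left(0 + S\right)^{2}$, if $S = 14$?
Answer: $196$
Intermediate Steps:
$\left(0 + S\right)^{2} = \left(0 + 14\right)^{2} = 14^{2} = 196$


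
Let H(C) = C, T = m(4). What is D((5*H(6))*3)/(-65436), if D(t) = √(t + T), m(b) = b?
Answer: -√94/65436 ≈ -0.00014817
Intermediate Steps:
T = 4
D(t) = √(4 + t) (D(t) = √(t + 4) = √(4 + t))
D((5*H(6))*3)/(-65436) = √(4 + (5*6)*3)/(-65436) = √(4 + 30*3)*(-1/65436) = √(4 + 90)*(-1/65436) = √94*(-1/65436) = -√94/65436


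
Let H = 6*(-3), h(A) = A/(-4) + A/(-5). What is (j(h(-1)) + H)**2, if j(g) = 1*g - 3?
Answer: 168921/400 ≈ 422.30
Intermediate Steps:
h(A) = -9*A/20 (h(A) = A*(-1/4) + A*(-1/5) = -A/4 - A/5 = -9*A/20)
j(g) = -3 + g (j(g) = g - 3 = -3 + g)
H = -18
(j(h(-1)) + H)**2 = ((-3 - 9/20*(-1)) - 18)**2 = ((-3 + 9/20) - 18)**2 = (-51/20 - 18)**2 = (-411/20)**2 = 168921/400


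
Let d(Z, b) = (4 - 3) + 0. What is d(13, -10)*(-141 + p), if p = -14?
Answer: -155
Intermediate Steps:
d(Z, b) = 1 (d(Z, b) = 1 + 0 = 1)
d(13, -10)*(-141 + p) = 1*(-141 - 14) = 1*(-155) = -155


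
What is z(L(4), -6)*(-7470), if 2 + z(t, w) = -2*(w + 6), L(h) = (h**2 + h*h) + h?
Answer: 14940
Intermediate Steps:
L(h) = h + 2*h**2 (L(h) = (h**2 + h**2) + h = 2*h**2 + h = h + 2*h**2)
z(t, w) = -14 - 2*w (z(t, w) = -2 - 2*(w + 6) = -2 - 2*(6 + w) = -2 + (-12 - 2*w) = -14 - 2*w)
z(L(4), -6)*(-7470) = (-14 - 2*(-6))*(-7470) = (-14 + 12)*(-7470) = -2*(-7470) = 14940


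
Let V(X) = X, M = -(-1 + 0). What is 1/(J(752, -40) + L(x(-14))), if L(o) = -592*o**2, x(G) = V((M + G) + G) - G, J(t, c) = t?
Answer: -1/99296 ≈ -1.0071e-5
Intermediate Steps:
M = 1 (M = -1*(-1) = 1)
x(G) = 1 + G (x(G) = ((1 + G) + G) - G = (1 + 2*G) - G = 1 + G)
1/(J(752, -40) + L(x(-14))) = 1/(752 - 592*(1 - 14)**2) = 1/(752 - 592*(-13)**2) = 1/(752 - 592*169) = 1/(752 - 100048) = 1/(-99296) = -1/99296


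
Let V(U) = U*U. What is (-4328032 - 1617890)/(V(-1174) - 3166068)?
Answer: 2972961/893896 ≈ 3.3258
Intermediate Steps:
V(U) = U**2
(-4328032 - 1617890)/(V(-1174) - 3166068) = (-4328032 - 1617890)/((-1174)**2 - 3166068) = -5945922/(1378276 - 3166068) = -5945922/(-1787792) = -5945922*(-1/1787792) = 2972961/893896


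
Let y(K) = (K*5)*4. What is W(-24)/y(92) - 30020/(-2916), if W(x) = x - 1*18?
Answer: 6889291/670680 ≈ 10.272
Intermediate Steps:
W(x) = -18 + x (W(x) = x - 18 = -18 + x)
y(K) = 20*K (y(K) = (5*K)*4 = 20*K)
W(-24)/y(92) - 30020/(-2916) = (-18 - 24)/((20*92)) - 30020/(-2916) = -42/1840 - 30020*(-1/2916) = -42*1/1840 + 7505/729 = -21/920 + 7505/729 = 6889291/670680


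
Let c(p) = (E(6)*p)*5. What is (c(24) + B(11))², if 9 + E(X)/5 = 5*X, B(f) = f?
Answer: 159037321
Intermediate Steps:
E(X) = -45 + 25*X (E(X) = -45 + 5*(5*X) = -45 + 25*X)
c(p) = 525*p (c(p) = ((-45 + 25*6)*p)*5 = ((-45 + 150)*p)*5 = (105*p)*5 = 525*p)
(c(24) + B(11))² = (525*24 + 11)² = (12600 + 11)² = 12611² = 159037321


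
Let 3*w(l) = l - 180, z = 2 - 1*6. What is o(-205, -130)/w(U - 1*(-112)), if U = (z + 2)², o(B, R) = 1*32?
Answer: -3/2 ≈ -1.5000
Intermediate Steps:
o(B, R) = 32
z = -4 (z = 2 - 6 = -4)
U = 4 (U = (-4 + 2)² = (-2)² = 4)
w(l) = -60 + l/3 (w(l) = (l - 180)/3 = (-180 + l)/3 = -60 + l/3)
o(-205, -130)/w(U - 1*(-112)) = 32/(-60 + (4 - 1*(-112))/3) = 32/(-60 + (4 + 112)/3) = 32/(-60 + (⅓)*116) = 32/(-60 + 116/3) = 32/(-64/3) = 32*(-3/64) = -3/2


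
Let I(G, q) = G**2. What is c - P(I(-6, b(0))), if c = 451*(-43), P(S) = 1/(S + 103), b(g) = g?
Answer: -2695628/139 ≈ -19393.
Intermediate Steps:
P(S) = 1/(103 + S)
c = -19393
c - P(I(-6, b(0))) = -19393 - 1/(103 + (-6)**2) = -19393 - 1/(103 + 36) = -19393 - 1/139 = -2695628/139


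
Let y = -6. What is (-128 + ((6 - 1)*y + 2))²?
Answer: 24336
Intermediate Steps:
(-128 + ((6 - 1)*y + 2))² = (-128 + ((6 - 1)*(-6) + 2))² = (-128 + (5*(-6) + 2))² = (-128 + (-30 + 2))² = (-128 - 28)² = (-156)² = 24336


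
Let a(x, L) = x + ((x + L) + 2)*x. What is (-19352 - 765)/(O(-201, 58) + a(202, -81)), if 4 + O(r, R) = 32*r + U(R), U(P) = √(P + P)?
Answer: -93604401/86601607 + 20117*√29/173203214 ≈ -1.0802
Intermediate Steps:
U(P) = √2*√P (U(P) = √(2*P) = √2*√P)
O(r, R) = -4 + 32*r + √2*√R (O(r, R) = -4 + (32*r + √2*√R) = -4 + 32*r + √2*√R)
a(x, L) = x + x*(2 + L + x) (a(x, L) = x + ((L + x) + 2)*x = x + (2 + L + x)*x = x + x*(2 + L + x))
(-19352 - 765)/(O(-201, 58) + a(202, -81)) = (-19352 - 765)/((-4 + 32*(-201) + √2*√58) + 202*(3 - 81 + 202)) = -20117/((-4 - 6432 + 2*√29) + 202*124) = -20117/((-6436 + 2*√29) + 25048) = -20117/(18612 + 2*√29)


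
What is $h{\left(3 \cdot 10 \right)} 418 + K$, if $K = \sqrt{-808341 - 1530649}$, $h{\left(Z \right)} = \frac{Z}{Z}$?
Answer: $418 + i \sqrt{2338990} \approx 418.0 + 1529.4 i$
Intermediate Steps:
$h{\left(Z \right)} = 1$
$K = i \sqrt{2338990}$ ($K = \sqrt{-2338990} = i \sqrt{2338990} \approx 1529.4 i$)
$h{\left(3 \cdot 10 \right)} 418 + K = 1 \cdot 418 + i \sqrt{2338990} = 418 + i \sqrt{2338990}$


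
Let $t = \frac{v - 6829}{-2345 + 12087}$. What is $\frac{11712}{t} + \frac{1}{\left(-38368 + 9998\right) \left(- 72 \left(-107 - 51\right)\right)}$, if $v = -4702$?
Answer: $- \frac{36823758029856011}{3721481730720} \approx -9894.9$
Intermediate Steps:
$t = - \frac{11531}{9742}$ ($t = \frac{-4702 - 6829}{-2345 + 12087} = - \frac{11531}{9742} \approx -1.1836$)
$\frac{11712}{t} + \frac{1}{\left(-38368 + 9998\right) \left(- 72 \left(-107 - 51\right)\right)} = \frac{11712}{- \frac{11531}{9742}} + \frac{1}{\left(-38368 + 9998\right) \left(- 72 \left(-107 - 51\right)\right)} = 11712 \left(- \frac{9742}{11531}\right) + \frac{1}{\left(-28370\right) \left(\left(-72\right) \left(-158\right)\right)} = - \frac{114098304}{11531} - \frac{1}{28370 \cdot 11376} = - \frac{114098304}{11531} - \frac{1}{322737120} = - \frac{36823758029856011}{3721481730720}$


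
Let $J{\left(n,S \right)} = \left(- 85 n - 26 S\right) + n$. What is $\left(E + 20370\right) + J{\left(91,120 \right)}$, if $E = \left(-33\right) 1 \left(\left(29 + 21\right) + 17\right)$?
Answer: $7395$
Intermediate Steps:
$J{\left(n,S \right)} = - 84 n - 26 S$
$E = -2211$ ($E = - 33 \left(50 + 17\right) = \left(-33\right) 67 = -2211$)
$\left(E + 20370\right) + J{\left(91,120 \right)} = \left(-2211 + 20370\right) - 10764 = 18159 - 10764 = 7395$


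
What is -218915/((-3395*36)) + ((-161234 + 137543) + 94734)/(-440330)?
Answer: 8771196649/5381713260 ≈ 1.6298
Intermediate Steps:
-218915/((-3395*36)) + ((-161234 + 137543) + 94734)/(-440330) = -218915/((-1*122220)) + (-23691 + 94734)*(-1/440330) = -218915/(-122220) + 71043*(-1/440330) = -218915*(-1/122220) - 71043/440330 = 43783/24444 - 71043/440330 = 8771196649/5381713260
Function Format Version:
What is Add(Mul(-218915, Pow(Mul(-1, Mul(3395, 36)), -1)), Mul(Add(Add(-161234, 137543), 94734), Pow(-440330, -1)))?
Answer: Rational(8771196649, 5381713260) ≈ 1.6298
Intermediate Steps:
Add(Mul(-218915, Pow(Mul(-1, Mul(3395, 36)), -1)), Mul(Add(Add(-161234, 137543), 94734), Pow(-440330, -1))) = Add(Mul(-218915, Pow(Mul(-1, 122220), -1)), Mul(Add(-23691, 94734), Rational(-1, 440330))) = Add(Mul(-218915, Pow(-122220, -1)), Mul(71043, Rational(-1, 440330))) = Add(Mul(-218915, Rational(-1, 122220)), Rational(-71043, 440330)) = Add(Rational(43783, 24444), Rational(-71043, 440330)) = Rational(8771196649, 5381713260)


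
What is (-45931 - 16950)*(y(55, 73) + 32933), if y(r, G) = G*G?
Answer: -2405952822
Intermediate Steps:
y(r, G) = G²
(-45931 - 16950)*(y(55, 73) + 32933) = (-45931 - 16950)*(73² + 32933) = -62881*(5329 + 32933) = -62881*38262 = -2405952822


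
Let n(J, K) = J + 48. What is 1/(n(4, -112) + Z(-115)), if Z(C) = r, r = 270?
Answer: 1/322 ≈ 0.0031056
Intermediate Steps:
Z(C) = 270
n(J, K) = 48 + J
1/(n(4, -112) + Z(-115)) = 1/((48 + 4) + 270) = 1/(52 + 270) = 1/322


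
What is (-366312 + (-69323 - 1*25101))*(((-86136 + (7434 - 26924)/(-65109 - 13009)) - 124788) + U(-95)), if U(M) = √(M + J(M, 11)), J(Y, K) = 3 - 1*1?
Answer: 3795760069147456/39059 - 460736*I*√93 ≈ 9.718e+10 - 4.4432e+6*I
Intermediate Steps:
J(Y, K) = 2 (J(Y, K) = 3 - 1 = 2)
U(M) = √(2 + M) (U(M) = √(M + 2) = √(2 + M))
(-366312 + (-69323 - 1*25101))*(((-86136 + (7434 - 26924)/(-65109 - 13009)) - 124788) + U(-95)) = (-366312 + (-69323 - 1*25101))*(((-86136 + (7434 - 26924)/(-65109 - 13009)) - 124788) + √(2 - 95)) = (-366312 + (-69323 - 25101))*(((-86136 - 19490/(-78118)) - 124788) + √(-93)) = (-366312 - 94424)*(((-86136 - 19490*(-1/78118)) - 124788) + I*√93) = -460736*(((-86136 + 9745/39059) - 124788) + I*√93) = -460736*((-3364376279/39059 - 124788) + I*√93) = -460736*(-8238470771/39059 + I*√93) = 3795760069147456/39059 - 460736*I*√93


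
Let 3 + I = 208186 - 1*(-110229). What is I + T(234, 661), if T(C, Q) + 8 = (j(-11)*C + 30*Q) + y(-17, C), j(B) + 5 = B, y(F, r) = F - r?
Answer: 334239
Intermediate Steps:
I = 318412 (I = -3 + (208186 - 1*(-110229)) = -3 + (208186 + 110229) = -3 + 318415 = 318412)
j(B) = -5 + B
T(C, Q) = -25 - 17*C + 30*Q (T(C, Q) = -8 + (((-5 - 11)*C + 30*Q) + (-17 - C)) = -8 + ((-16*C + 30*Q) + (-17 - C)) = -8 + (-17 - 17*C + 30*Q) = -25 - 17*C + 30*Q)
I + T(234, 661) = 318412 + (-25 - 17*234 + 30*661) = 318412 + (-25 - 3978 + 19830) = 318412 + 15827 = 334239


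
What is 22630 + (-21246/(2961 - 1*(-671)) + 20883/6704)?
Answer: 34434353407/1521808 ≈ 22627.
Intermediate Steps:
22630 + (-21246/(2961 - 1*(-671)) + 20883/6704) = 22630 + (-21246/(2961 + 671) + 20883*(1/6704)) = 22630 + (-21246/3632 + 20883/6704) = 22630 + (-21246*1/3632 + 20883/6704) = 22630 + (-10623/1816 + 20883/6704) = 22630 - 4161633/1521808 = 34434353407/1521808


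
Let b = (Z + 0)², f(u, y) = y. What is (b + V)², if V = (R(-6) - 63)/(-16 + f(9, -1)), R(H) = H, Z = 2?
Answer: 18769/289 ≈ 64.945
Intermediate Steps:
V = 69/17 (V = (-6 - 63)/(-16 - 1) = -69/(-17) = -69*(-1/17) = 69/17 ≈ 4.0588)
b = 4 (b = (2 + 0)² = 2² = 4)
(b + V)² = (4 + 69/17)² = (137/17)² = 18769/289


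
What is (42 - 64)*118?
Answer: -2596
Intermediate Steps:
(42 - 64)*118 = -22*118 = -2596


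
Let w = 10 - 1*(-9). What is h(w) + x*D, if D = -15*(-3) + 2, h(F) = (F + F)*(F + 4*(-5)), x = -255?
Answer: -12023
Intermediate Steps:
w = 19 (w = 10 + 9 = 19)
h(F) = 2*F*(-20 + F) (h(F) = (2*F)*(F - 20) = (2*F)*(-20 + F) = 2*F*(-20 + F))
D = 47 (D = -3*(-15) + 2 = 45 + 2 = 47)
h(w) + x*D = 2*19*(-20 + 19) - 255*47 = 2*19*(-1) - 11985 = -38 - 11985 = -12023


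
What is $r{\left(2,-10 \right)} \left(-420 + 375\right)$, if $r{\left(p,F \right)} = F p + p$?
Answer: $810$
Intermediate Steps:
$r{\left(p,F \right)} = p + F p$
$r{\left(2,-10 \right)} \left(-420 + 375\right) = 2 \left(1 - 10\right) \left(-420 + 375\right) = 2 \left(-9\right) \left(-45\right) = \left(-18\right) \left(-45\right) = 810$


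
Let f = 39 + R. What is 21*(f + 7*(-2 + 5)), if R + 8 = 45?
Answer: 2037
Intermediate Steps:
R = 37 (R = -8 + 45 = 37)
f = 76 (f = 39 + 37 = 76)
21*(f + 7*(-2 + 5)) = 21*(76 + 7*(-2 + 5)) = 21*(76 + 7*3) = 21*(76 + 21) = 21*97 = 2037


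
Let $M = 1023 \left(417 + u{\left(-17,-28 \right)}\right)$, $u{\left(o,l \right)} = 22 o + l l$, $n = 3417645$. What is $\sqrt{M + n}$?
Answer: $\sqrt{4263666} \approx 2064.9$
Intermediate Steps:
$u{\left(o,l \right)} = l^{2} + 22 o$ ($u{\left(o,l \right)} = 22 o + l^{2} = l^{2} + 22 o$)
$M = 846021$ ($M = 1023 \left(417 + \left(\left(-28\right)^{2} + 22 \left(-17\right)\right)\right) = 1023 \left(417 + \left(784 - 374\right)\right) = 1023 \left(417 + 410\right) = 1023 \cdot 827 = 846021$)
$\sqrt{M + n} = \sqrt{846021 + 3417645} = \sqrt{4263666}$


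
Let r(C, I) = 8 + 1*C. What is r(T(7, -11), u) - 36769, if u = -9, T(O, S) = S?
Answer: -36772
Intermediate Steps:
r(C, I) = 8 + C
r(T(7, -11), u) - 36769 = (8 - 11) - 36769 = -3 - 36769 = -36772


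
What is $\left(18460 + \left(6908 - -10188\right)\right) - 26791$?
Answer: $8765$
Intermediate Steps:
$\left(18460 + \left(6908 - -10188\right)\right) - 26791 = \left(18460 + \left(6908 + 10188\right)\right) - 26791 = \left(18460 + 17096\right) - 26791 = 35556 - 26791 = 8765$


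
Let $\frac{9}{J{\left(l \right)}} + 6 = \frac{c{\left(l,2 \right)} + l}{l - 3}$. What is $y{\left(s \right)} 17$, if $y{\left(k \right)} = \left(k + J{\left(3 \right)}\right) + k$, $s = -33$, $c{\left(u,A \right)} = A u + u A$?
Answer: $-1122$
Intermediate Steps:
$c{\left(u,A \right)} = 2 A u$ ($c{\left(u,A \right)} = A u + A u = 2 A u$)
$J{\left(l \right)} = \frac{9}{-6 + \frac{5 l}{-3 + l}}$ ($J{\left(l \right)} = \frac{9}{-6 + \frac{2 \cdot 2 l + l}{l - 3}} = \frac{9}{-6 + \frac{4 l + l}{-3 + l}} = \frac{9}{-6 + \frac{5 l}{-3 + l}}$)
$y{\left(k \right)} = 2 k$ ($y{\left(k \right)} = \left(k + \frac{9 \left(3 - 3\right)}{-18 + 3}\right) + k = \left(k + \frac{9 \left(3 - 3\right)}{-15}\right) + k = \left(k + 9 \left(- \frac{1}{15}\right) 0\right) + k = \left(k + 0\right) + k = k + k = 2 k$)
$y{\left(s \right)} 17 = 2 \left(-33\right) 17 = \left(-66\right) 17 = -1122$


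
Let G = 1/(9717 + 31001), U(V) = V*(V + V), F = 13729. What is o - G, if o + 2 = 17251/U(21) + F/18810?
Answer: 343183791479/18764686710 ≈ 18.289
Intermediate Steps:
U(V) = 2*V² (U(V) = V*(2*V) = 2*V²)
o = 8428318/460845 (o = -2 + (17251/((2*21²)) + 13729/18810) = -2 + (17251/((2*441)) + 13729*(1/18810)) = -2 + (17251/882 + 13729/18810) = -2 + 9350008/460845 = 8428318/460845 ≈ 18.289)
G = 1/40718 ≈ 2.4559e-5
o - G = 8428318/460845 - 1*1/40718 = 8428318/460845 - 1/40718 = 343183791479/18764686710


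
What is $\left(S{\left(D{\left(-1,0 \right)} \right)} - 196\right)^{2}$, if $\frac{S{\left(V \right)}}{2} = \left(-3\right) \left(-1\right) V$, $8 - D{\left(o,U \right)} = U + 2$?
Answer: $25600$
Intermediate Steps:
$D{\left(o,U \right)} = 6 - U$ ($D{\left(o,U \right)} = 8 - \left(U + 2\right) = 8 - \left(2 + U\right) = 6 - U$)
$S{\left(V \right)} = 6 V$ ($S{\left(V \right)} = 2 \left(-3\right) \left(-1\right) V = 2 \cdot 3 V = 6 V$)
$\left(S{\left(D{\left(-1,0 \right)} \right)} - 196\right)^{2} = \left(6 \left(6 - 0\right) - 196\right)^{2} = \left(6 \left(6 + 0\right) - 196\right)^{2} = \left(6 \cdot 6 - 196\right)^{2} = \left(36 - 196\right)^{2} = \left(-160\right)^{2} = 25600$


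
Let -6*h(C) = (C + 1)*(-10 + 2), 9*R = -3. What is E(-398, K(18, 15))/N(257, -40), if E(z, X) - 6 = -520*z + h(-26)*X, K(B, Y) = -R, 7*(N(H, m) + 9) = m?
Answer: -13038158/927 ≈ -14065.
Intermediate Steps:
R = -⅓ (R = (⅑)*(-3) = -⅓ ≈ -0.33333)
N(H, m) = -9 + m/7
K(B, Y) = ⅓ (K(B, Y) = -1*(-⅓) = ⅓)
h(C) = 4/3 + 4*C/3 (h(C) = -(C + 1)*(-10 + 2)/6 = -(1 + C)*(-8)/6 = -(-8 - 8*C)/6 = 4/3 + 4*C/3)
E(z, X) = 6 - 520*z - 100*X/3 (E(z, X) = 6 + (-520*z + (4/3 + (4/3)*(-26))*X) = 6 + (-520*z + (4/3 - 104/3)*X) = 6 + (-520*z - 100*X/3) = 6 - 520*z - 100*X/3)
E(-398, K(18, 15))/N(257, -40) = (6 - 520*(-398) - 100/3*⅓)/(-9 + (⅐)*(-40)) = (6 + 206960 - 100/9)/(-9 - 40/7) = 1862594/(9*(-103/7)) = (1862594/9)*(-7/103) = -13038158/927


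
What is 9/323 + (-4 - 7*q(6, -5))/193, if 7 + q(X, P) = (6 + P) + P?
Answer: 25316/62339 ≈ 0.40610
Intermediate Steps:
q(X, P) = -1 + 2*P (q(X, P) = -7 + ((6 + P) + P) = -7 + (6 + 2*P) = -1 + 2*P)
9/323 + (-4 - 7*q(6, -5))/193 = 9/323 + (-4 - 7*(-1 + 2*(-5)))/193 = 9*(1/323) + (-4 - 7*(-1 - 10))*(1/193) = 9/323 + (-4 - 7*(-11))*(1/193) = 9/323 + (-4 + 77)*(1/193) = 9/323 + 73*(1/193) = 9/323 + 73/193 = 25316/62339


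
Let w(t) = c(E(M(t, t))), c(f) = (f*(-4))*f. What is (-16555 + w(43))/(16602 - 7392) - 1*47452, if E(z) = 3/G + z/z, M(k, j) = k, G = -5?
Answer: -10926236891/230250 ≈ -47454.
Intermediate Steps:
E(z) = ⅖ (E(z) = 3/(-5) + z/z = 3*(-⅕) + 1 = -⅗ + 1 = ⅖)
c(f) = -4*f² (c(f) = (-4*f)*f = -4*f²)
w(t) = -16/25 (w(t) = -4*(⅖)² = -4*4/25 = -16/25)
(-16555 + w(43))/(16602 - 7392) - 1*47452 = (-16555 - 16/25)/(16602 - 7392) - 1*47452 = -413891/25/9210 - 47452 = -413891/25*1/9210 - 47452 = -413891/230250 - 47452 = -10926236891/230250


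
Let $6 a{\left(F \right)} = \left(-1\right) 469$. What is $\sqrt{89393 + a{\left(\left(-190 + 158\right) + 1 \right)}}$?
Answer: $\frac{\sqrt{3215334}}{6} \approx 298.86$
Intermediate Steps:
$a{\left(F \right)} = - \frac{469}{6}$ ($a{\left(F \right)} = \frac{\left(-1\right) 469}{6} = \frac{1}{6} \left(-469\right) = - \frac{469}{6}$)
$\sqrt{89393 + a{\left(\left(-190 + 158\right) + 1 \right)}} = \sqrt{89393 - \frac{469}{6}} = \sqrt{\frac{535889}{6}} = \frac{\sqrt{3215334}}{6}$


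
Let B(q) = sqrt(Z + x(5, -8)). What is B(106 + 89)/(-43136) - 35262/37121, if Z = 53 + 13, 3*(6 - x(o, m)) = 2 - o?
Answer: -35262/37121 - sqrt(73)/43136 ≈ -0.95012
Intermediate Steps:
x(o, m) = 16/3 + o/3 (x(o, m) = 6 - (2 - o)/3 = 6 + (-2/3 + o/3) = 16/3 + o/3)
Z = 66
B(q) = sqrt(73) (B(q) = sqrt(66 + (16/3 + (1/3)*5)) = sqrt(66 + (16/3 + 5/3)) = sqrt(66 + 7) = sqrt(73))
B(106 + 89)/(-43136) - 35262/37121 = sqrt(73)/(-43136) - 35262/37121 = sqrt(73)*(-1/43136) - 35262*1/37121 = -sqrt(73)/43136 - 35262/37121 = -35262/37121 - sqrt(73)/43136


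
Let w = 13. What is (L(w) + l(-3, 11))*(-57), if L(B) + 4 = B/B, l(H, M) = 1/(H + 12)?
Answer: 494/3 ≈ 164.67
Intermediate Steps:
l(H, M) = 1/(12 + H)
L(B) = -3 (L(B) = -4 + B/B = -4 + 1 = -3)
(L(w) + l(-3, 11))*(-57) = (-3 + 1/(12 - 3))*(-57) = (-3 + 1/9)*(-57) = (-3 + ⅑)*(-57) = -26/9*(-57) = 494/3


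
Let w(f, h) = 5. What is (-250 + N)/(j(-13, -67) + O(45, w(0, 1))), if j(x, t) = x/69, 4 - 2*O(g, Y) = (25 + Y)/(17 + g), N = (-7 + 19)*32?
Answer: 573252/6715 ≈ 85.369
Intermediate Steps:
N = 384 (N = 12*32 = 384)
O(g, Y) = 2 - (25 + Y)/(2*(17 + g))
j(x, t) = x/69 (j(x, t) = x*(1/69) = x/69)
(-250 + N)/(j(-13, -67) + O(45, w(0, 1))) = (-250 + 384)/((1/69)*(-13) + (43 - 1*5 + 4*45)/(2*(17 + 45))) = 134/(-13/69 + (1/2)*(43 - 5 + 180)/62) = 134/(-13/69 + (1/2)*(1/62)*218) = 134/(-13/69 + 109/62) = 134/(6715/4278) = 134*(4278/6715) = 573252/6715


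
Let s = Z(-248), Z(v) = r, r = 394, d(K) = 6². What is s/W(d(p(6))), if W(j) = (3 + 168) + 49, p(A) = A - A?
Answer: 197/110 ≈ 1.7909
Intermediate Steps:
p(A) = 0
d(K) = 36
W(j) = 220 (W(j) = 171 + 49 = 220)
Z(v) = 394
s = 394
s/W(d(p(6))) = 394/220 = 394*(1/220) = 197/110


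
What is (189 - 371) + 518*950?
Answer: 491918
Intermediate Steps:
(189 - 371) + 518*950 = -182 + 492100 = 491918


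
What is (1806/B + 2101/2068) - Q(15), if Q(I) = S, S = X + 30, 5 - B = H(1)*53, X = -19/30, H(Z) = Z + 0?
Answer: -372103/5640 ≈ -65.976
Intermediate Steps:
H(Z) = Z
X = -19/30 (X = -19*1/30 = -19/30 ≈ -0.63333)
B = -48 (B = 5 - 53 = -48)
S = 881/30 (S = -19/30 + 30 = 881/30 ≈ 29.367)
Q(I) = 881/30
(1806/B + 2101/2068) - Q(15) = (1806/(-48) + 2101/2068) - 1*881/30 = (1806*(-1/48) + 2101*(1/2068)) - 881/30 = (-301/8 + 191/188) - 881/30 = -13765/376 - 881/30 = -372103/5640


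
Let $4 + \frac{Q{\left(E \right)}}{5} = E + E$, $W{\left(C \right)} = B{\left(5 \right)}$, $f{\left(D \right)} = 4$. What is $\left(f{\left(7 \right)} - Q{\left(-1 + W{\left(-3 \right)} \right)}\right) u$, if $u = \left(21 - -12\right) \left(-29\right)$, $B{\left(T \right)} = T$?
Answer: $15312$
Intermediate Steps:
$W{\left(C \right)} = 5$
$Q{\left(E \right)} = -20 + 10 E$ ($Q{\left(E \right)} = -20 + 5 \left(E + E\right) = -20 + 5 \cdot 2 E = -20 + 10 E$)
$u = -957$ ($u = \left(21 + 12\right) \left(-29\right) = 33 \left(-29\right) = -957$)
$\left(f{\left(7 \right)} - Q{\left(-1 + W{\left(-3 \right)} \right)}\right) u = \left(4 - \left(-20 + 10 \left(-1 + 5\right)\right)\right) \left(-957\right) = \left(4 - \left(-20 + 10 \cdot 4\right)\right) \left(-957\right) = \left(4 - \left(-20 + 40\right)\right) \left(-957\right) = \left(4 - 20\right) \left(-957\right) = \left(-16\right) \left(-957\right) = 15312$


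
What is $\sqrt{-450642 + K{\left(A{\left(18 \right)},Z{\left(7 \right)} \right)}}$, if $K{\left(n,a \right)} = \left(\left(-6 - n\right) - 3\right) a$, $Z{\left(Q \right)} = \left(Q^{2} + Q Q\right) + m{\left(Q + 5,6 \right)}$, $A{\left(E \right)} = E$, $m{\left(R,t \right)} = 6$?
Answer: $5 i \sqrt{18138} \approx 673.39 i$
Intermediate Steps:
$Z{\left(Q \right)} = 6 + 2 Q^{2}$ ($Z{\left(Q \right)} = \left(Q^{2} + Q Q\right) + 6 = \left(Q^{2} + Q^{2}\right) + 6 = 2 Q^{2} + 6 = 6 + 2 Q^{2}$)
$K{\left(n,a \right)} = a \left(-9 - n\right)$ ($K{\left(n,a \right)} = \left(-9 - n\right) a = a \left(-9 - n\right)$)
$\sqrt{-450642 + K{\left(A{\left(18 \right)},Z{\left(7 \right)} \right)}} = \sqrt{-450642 - \left(6 + 2 \cdot 7^{2}\right) \left(9 + 18\right)} = \sqrt{-450642 - \left(6 + 2 \cdot 49\right) 27} = \sqrt{-450642 - \left(6 + 98\right) 27} = \sqrt{-450642 - 104 \cdot 27} = \sqrt{-450642 - 2808} = \sqrt{-453450} = 5 i \sqrt{18138}$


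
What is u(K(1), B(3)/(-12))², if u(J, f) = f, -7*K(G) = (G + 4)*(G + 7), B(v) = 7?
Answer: 49/144 ≈ 0.34028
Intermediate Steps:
K(G) = -(4 + G)*(7 + G)/7 (K(G) = -(G + 4)*(G + 7)/7 = -(4 + G)*(7 + G)/7)
u(K(1), B(3)/(-12))² = (7/(-12))² = (7*(-1/12))² = (-7/12)² = 49/144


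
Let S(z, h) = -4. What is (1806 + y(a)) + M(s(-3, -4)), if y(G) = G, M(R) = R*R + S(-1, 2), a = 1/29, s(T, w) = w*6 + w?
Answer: 74995/29 ≈ 2586.0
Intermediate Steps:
s(T, w) = 7*w (s(T, w) = 6*w + w = 7*w)
a = 1/29 ≈ 0.034483
M(R) = -4 + R² (M(R) = R*R - 4 = R² - 4 = -4 + R²)
(1806 + y(a)) + M(s(-3, -4)) = (1806 + 1/29) + (-4 + (7*(-4))²) = 52375/29 + (-4 + (-28)²) = 52375/29 + (-4 + 784) = 52375/29 + 780 = 74995/29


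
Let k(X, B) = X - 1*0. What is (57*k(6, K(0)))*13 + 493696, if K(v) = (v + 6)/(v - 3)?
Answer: 498142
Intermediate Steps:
K(v) = (6 + v)/(-3 + v)
k(X, B) = X (k(X, B) = X + 0 = X)
(57*k(6, K(0)))*13 + 493696 = (57*6)*13 + 493696 = 342*13 + 493696 = 4446 + 493696 = 498142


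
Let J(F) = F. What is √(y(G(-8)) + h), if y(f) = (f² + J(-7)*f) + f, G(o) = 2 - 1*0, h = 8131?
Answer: √8123 ≈ 90.128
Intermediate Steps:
G(o) = 2 (G(o) = 2 + 0 = 2)
y(f) = f² - 6*f (y(f) = (f² - 7*f) + f = f² - 6*f)
√(y(G(-8)) + h) = √(2*(-6 + 2) + 8131) = √(2*(-4) + 8131) = √(-8 + 8131) = √8123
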